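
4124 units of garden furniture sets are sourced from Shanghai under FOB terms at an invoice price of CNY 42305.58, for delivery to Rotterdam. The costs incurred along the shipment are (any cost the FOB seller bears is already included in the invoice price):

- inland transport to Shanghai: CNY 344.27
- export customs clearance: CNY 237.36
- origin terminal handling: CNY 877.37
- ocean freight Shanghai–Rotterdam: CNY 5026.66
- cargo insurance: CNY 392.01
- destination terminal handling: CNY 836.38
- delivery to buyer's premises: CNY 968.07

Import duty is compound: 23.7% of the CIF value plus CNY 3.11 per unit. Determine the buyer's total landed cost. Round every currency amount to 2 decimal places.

Total landed cost: CNY 73664.99

FOB: the seller bears costs until goods are on board at the origin port; the buyer bears freight, insurance and all costs thereafter.
Already in the invoice (seller's account under FOB): inland to port, export clearance, origin terminal — exclude.
CIF value = FOB price + freight + insurance = 42305.58 + 5026.66 + 392.01 = 47724.25
Ad valorem component: 47724.25 × 23.7% = 11310.65
Specific component: 4124 × 3.11 = 12825.64
Import duty = 11310.65 + 12825.64 = 24136.29
Buyer bears: freight 5026.66 + insurance 392.01 + destination terminal 836.38 + delivery 968.07 + duty 24136.29 = 31359.41
Landed cost = invoice 42305.58 + 31359.41 = 73664.99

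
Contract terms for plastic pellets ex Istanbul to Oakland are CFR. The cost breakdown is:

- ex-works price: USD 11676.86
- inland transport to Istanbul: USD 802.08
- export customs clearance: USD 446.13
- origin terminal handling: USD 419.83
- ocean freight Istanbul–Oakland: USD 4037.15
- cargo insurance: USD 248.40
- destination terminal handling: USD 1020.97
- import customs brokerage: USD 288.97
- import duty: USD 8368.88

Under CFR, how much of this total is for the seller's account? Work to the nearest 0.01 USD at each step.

Seller's account: USD 17382.05

CFR: the seller pays costs through ocean freight to the destination port, but not insurance.
Seller's account: goods 11676.86 + inland to port 802.08 + export clearance 446.13 + origin terminal 419.83 + freight 4037.15 = 17382.05
Buyer's account: insurance 248.40 + destination terminal 1020.97 + brokerage 288.97 + duty 8368.88 = 9927.22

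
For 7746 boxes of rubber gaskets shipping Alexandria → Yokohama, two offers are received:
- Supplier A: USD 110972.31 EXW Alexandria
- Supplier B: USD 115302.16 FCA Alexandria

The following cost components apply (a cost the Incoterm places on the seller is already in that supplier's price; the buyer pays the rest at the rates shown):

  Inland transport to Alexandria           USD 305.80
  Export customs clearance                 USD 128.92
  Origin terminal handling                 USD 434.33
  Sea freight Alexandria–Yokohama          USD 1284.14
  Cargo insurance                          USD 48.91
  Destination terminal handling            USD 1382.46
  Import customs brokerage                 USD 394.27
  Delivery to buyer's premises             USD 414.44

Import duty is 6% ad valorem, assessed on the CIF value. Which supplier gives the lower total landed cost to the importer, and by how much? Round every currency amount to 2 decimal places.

Supplier A is cheaper by USD 4128.84

Supplier A (EXW):
CIF value = EXW price + inland to port + export clearance + origin terminal + freight + insurance = 110972.31 + 305.80 + 128.92 + 434.33 + 1284.14 + 48.91 = 113174.41
Import duty = 113174.41 × 6% = 6790.46
Buyer bears (A): 305.80 + 128.92 + 434.33 + 1284.14 + 48.91 + 1382.46 + 394.27 + 414.44 = 4393.27
Landed cost (A) = invoice 110972.31 + 4393.27 + duty 6790.46 = 122156.04
Supplier B (FCA):
CIF value = FCA price + origin terminal + freight + insurance = 115302.16 + 434.33 + 1284.14 + 48.91 = 117069.54
Import duty = 117069.54 × 6% = 7024.17
Buyer bears (B): 434.33 + 1284.14 + 48.91 + 1382.46 + 394.27 + 414.44 = 3958.55
Landed cost (B) = invoice 115302.16 + 3958.55 + duty 7024.17 = 126284.88
Difference = |122156.04 − 126284.88| = 4128.84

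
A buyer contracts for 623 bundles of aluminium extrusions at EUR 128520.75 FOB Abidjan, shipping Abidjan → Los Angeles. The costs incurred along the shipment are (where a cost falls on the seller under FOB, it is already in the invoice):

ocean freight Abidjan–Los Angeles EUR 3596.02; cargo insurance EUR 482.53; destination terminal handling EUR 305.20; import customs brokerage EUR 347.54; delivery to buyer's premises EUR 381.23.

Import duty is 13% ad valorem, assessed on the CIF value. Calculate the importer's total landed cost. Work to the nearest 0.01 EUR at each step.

FOB: the seller bears costs until goods are on board at the origin port; the buyer bears freight, insurance and all costs thereafter.
CIF value = FOB price + freight + insurance = 128520.75 + 3596.02 + 482.53 = 132599.30
Import duty = 132599.30 × 13% = 17237.91
Buyer bears: freight 3596.02 + insurance 482.53 + destination terminal 305.20 + brokerage 347.54 + delivery 381.23 + duty 17237.91 = 22350.43
Landed cost = invoice 128520.75 + 22350.43 = 150871.18

Total landed cost: EUR 150871.18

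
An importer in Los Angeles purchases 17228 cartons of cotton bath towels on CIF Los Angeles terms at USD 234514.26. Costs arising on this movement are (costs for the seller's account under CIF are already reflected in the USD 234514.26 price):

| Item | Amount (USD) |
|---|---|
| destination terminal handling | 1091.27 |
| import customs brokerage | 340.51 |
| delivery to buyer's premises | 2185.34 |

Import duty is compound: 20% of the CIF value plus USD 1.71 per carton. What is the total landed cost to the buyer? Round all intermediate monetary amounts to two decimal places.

CIF: the seller pays costs through ocean freight and marine insurance to the destination port.
The CIF price already equals the CIF value: 234514.26
Ad valorem component: 234514.26 × 20% = 46902.85
Specific component: 17228 × 1.71 = 29459.88
Import duty = 46902.85 + 29459.88 = 76362.73
Buyer bears: destination terminal 1091.27 + brokerage 340.51 + delivery 2185.34 + duty 76362.73 = 79979.85
Landed cost = invoice 234514.26 + 79979.85 = 314494.11

Total landed cost: USD 314494.11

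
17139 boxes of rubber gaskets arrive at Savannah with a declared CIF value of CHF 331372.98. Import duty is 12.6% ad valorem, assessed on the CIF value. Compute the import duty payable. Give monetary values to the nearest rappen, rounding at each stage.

Import duty: CHF 41753.00

Import duty = 331372.98 × 12.6% = 41753.00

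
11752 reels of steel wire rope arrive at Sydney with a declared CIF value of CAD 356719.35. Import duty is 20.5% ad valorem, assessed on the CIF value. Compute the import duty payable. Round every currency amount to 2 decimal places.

Import duty = 356719.35 × 20.5% = 73127.47

Import duty: CAD 73127.47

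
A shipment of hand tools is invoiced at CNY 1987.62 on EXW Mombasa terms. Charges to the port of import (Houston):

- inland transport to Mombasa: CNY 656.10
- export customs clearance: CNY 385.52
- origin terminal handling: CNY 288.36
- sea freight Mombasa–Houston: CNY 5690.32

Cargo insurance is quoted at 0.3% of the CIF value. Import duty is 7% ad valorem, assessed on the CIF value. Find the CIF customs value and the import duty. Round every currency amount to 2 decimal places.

CIF value: CNY 9035.03; import duty: CNY 632.45

Let C be the CIF value. C = EXW price + pre-shipment costs + freight + 0.3% × C
C − 0.3% × C = 1987.62 + 656.10 + 385.52 + 288.36 + 5690.32
0.997 × C = 9007.92
C = 9007.92 / 0.997 = 9035.03
Insurance premium = 0.3% × 9035.03 = 27.11
Import duty = 9035.03 × 7% = 632.45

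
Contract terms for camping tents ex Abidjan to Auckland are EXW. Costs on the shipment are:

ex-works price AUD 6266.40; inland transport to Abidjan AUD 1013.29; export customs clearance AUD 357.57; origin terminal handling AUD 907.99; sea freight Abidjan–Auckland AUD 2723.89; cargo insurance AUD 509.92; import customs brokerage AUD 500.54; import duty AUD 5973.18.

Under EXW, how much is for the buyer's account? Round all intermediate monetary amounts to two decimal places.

EXW: the seller makes goods available at their premises; the buyer bears all onward costs.
Seller's account: goods 6266.40 = 6266.40
Buyer's account: inland to port 1013.29 + export clearance 357.57 + origin terminal 907.99 + freight 2723.89 + insurance 509.92 + brokerage 500.54 + duty 5973.18 = 11986.38

Buyer's account: AUD 11986.38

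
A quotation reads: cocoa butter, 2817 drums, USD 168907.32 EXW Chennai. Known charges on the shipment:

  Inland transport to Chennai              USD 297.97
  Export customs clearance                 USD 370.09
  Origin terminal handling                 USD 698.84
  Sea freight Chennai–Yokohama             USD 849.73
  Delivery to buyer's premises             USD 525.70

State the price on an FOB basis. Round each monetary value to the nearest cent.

Not relevant to the conversion: freight, delivery — on the buyer under both terms; not part of either seller's price.
From EXW to FOB, the seller additionally bears: inland to port, export clearance, origin terminal.
FOB price = 168907.32 + 297.97 + 370.09 + 698.84 = 170274.22

FOB price: USD 170274.22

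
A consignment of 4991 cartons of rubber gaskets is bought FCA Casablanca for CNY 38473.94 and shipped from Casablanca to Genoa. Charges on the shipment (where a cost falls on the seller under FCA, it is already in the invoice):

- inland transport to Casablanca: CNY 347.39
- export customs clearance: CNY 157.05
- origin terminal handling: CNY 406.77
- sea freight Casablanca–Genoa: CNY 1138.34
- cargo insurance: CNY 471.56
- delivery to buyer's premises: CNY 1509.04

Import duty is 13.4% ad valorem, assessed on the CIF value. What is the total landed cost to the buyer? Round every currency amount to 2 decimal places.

FCA: the seller delivers export-cleared goods to the carrier; the buyer bears costs from that point.
Already in the invoice (seller's account under FCA): inland to port, export clearance — exclude.
CIF value = FCA price + origin terminal + freight + insurance = 38473.94 + 406.77 + 1138.34 + 471.56 = 40490.61
Import duty = 40490.61 × 13.4% = 5425.74
Buyer bears: origin terminal 406.77 + freight 1138.34 + insurance 471.56 + delivery 1509.04 + duty 5425.74 = 8951.45
Landed cost = invoice 38473.94 + 8951.45 = 47425.39

Total landed cost: CNY 47425.39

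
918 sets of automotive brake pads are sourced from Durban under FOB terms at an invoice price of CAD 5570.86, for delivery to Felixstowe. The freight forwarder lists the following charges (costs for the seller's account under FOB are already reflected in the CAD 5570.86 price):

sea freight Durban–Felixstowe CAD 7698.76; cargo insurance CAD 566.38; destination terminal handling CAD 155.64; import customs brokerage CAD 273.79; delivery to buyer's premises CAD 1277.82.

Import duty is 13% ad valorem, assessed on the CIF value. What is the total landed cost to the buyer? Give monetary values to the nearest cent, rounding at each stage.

Total landed cost: CAD 17341.93

FOB: the seller bears costs until goods are on board at the origin port; the buyer bears freight, insurance and all costs thereafter.
CIF value = FOB price + freight + insurance = 5570.86 + 7698.76 + 566.38 = 13836.00
Import duty = 13836.00 × 13% = 1798.68
Buyer bears: freight 7698.76 + insurance 566.38 + destination terminal 155.64 + brokerage 273.79 + delivery 1277.82 + duty 1798.68 = 11771.07
Landed cost = invoice 5570.86 + 11771.07 = 17341.93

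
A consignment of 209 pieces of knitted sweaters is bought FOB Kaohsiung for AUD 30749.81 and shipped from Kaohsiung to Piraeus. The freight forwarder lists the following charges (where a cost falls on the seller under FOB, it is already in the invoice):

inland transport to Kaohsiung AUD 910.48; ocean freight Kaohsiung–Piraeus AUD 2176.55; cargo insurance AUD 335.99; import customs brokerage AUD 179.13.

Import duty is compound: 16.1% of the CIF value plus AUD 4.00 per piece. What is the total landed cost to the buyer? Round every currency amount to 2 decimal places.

Total landed cost: AUD 39632.72

FOB: the seller bears costs until goods are on board at the origin port; the buyer bears freight, insurance and all costs thereafter.
Already in the invoice (seller's account under FOB): inland to port — exclude.
CIF value = FOB price + freight + insurance = 30749.81 + 2176.55 + 335.99 = 33262.35
Ad valorem component: 33262.35 × 16.1% = 5355.24
Specific component: 209 × 4.00 = 836.00
Import duty = 5355.24 + 836.00 = 6191.24
Buyer bears: freight 2176.55 + insurance 335.99 + brokerage 179.13 + duty 6191.24 = 8882.91
Landed cost = invoice 30749.81 + 8882.91 = 39632.72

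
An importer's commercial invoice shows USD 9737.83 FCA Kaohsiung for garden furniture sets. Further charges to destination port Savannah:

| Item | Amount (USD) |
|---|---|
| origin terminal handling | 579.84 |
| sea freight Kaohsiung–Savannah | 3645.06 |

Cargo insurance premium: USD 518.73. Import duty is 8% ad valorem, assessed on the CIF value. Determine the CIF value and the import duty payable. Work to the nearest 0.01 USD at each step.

CIF value: USD 14481.46; import duty: USD 1158.52

CIF = FCA price + pre-shipment costs + freight + insurance
CIF = 9737.83 + 579.84 + 3645.06 + 518.73 = 14481.46
Import duty = 14481.46 × 8% = 1158.52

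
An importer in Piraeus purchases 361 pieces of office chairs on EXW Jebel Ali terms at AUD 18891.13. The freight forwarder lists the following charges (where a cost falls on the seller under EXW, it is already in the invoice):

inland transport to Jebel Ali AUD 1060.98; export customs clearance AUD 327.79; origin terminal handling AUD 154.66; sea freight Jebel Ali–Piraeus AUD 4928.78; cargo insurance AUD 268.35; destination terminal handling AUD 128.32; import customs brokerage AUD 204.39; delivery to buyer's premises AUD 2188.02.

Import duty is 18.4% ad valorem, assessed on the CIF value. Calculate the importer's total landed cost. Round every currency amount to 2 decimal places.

Total landed cost: AUD 32868.65

EXW: the seller makes goods available at their premises; the buyer bears all onward costs.
CIF value = EXW price + inland to port + export clearance + origin terminal + freight + insurance = 18891.13 + 1060.98 + 327.79 + 154.66 + 4928.78 + 268.35 = 25631.69
Import duty = 25631.69 × 18.4% = 4716.23
Buyer bears: inland to port 1060.98 + export clearance 327.79 + origin terminal 154.66 + freight 4928.78 + insurance 268.35 + destination terminal 128.32 + brokerage 204.39 + delivery 2188.02 + duty 4716.23 = 13977.52
Landed cost = invoice 18891.13 + 13977.52 = 32868.65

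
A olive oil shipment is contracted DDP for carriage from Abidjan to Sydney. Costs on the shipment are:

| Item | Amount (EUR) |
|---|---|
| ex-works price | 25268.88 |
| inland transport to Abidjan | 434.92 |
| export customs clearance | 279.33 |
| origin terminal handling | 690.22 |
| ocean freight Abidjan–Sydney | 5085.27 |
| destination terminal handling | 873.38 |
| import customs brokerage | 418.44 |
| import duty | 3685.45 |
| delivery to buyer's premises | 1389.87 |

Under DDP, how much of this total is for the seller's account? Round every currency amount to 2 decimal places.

Seller's account: EUR 38125.76

DDP: the seller bears all costs including import duty.
Seller's account: goods 25268.88 + inland to port 434.92 + export clearance 279.33 + origin terminal 690.22 + freight 5085.27 + destination terminal 873.38 + brokerage 418.44 + duty 3685.45 + delivery 1389.87 = 38125.76
Buyer's account: 0.00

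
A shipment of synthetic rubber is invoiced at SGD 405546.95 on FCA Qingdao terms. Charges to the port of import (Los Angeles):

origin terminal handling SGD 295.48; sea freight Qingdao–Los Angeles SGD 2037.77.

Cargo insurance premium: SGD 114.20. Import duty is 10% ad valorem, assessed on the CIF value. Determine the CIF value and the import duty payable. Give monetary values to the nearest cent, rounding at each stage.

CIF value: SGD 407994.40; import duty: SGD 40799.44

CIF = FCA price + pre-shipment costs + freight + insurance
CIF = 405546.95 + 295.48 + 2037.77 + 114.20 = 407994.40
Import duty = 407994.40 × 10% = 40799.44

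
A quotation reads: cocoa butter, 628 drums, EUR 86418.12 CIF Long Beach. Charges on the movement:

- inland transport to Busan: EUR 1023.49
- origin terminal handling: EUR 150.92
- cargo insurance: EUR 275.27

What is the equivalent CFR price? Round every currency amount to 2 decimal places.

Not relevant to the conversion: inland to port, origin terminal — on the seller under both CIF and CFR; already in the CIF price and stays in the CFR price.
From CIF to CFR, the seller no longer bears: insurance.
CFR price = 86418.12 − 275.27 = 86142.85

CFR price: EUR 86142.85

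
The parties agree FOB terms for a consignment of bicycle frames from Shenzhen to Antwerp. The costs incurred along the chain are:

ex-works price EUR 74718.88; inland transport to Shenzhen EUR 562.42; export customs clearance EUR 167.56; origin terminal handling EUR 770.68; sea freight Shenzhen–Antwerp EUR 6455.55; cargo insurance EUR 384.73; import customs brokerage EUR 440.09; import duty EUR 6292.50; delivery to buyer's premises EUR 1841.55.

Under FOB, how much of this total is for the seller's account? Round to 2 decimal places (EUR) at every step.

FOB: the seller bears costs until goods are on board at the origin port; the buyer bears freight, insurance and all costs thereafter.
Seller's account: goods 74718.88 + inland to port 562.42 + export clearance 167.56 + origin terminal 770.68 = 76219.54
Buyer's account: freight 6455.55 + insurance 384.73 + brokerage 440.09 + duty 6292.50 + delivery 1841.55 = 15414.42

Seller's account: EUR 76219.54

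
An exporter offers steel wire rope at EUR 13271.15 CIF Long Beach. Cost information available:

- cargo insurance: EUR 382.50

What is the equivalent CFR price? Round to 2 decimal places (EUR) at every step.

From CIF to CFR, the seller no longer bears: insurance.
CFR price = 13271.15 − 382.50 = 12888.65

CFR price: EUR 12888.65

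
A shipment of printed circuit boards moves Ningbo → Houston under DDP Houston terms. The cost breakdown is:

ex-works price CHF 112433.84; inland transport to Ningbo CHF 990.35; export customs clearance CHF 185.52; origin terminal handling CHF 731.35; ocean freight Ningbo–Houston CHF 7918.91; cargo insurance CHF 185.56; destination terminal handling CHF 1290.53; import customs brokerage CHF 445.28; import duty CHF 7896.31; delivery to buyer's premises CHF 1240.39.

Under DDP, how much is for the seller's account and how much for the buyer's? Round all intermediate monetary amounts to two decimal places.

DDP: the seller bears all costs including import duty.
Seller's account: goods 112433.84 + inland to port 990.35 + export clearance 185.52 + origin terminal 731.35 + freight 7918.91 + insurance 185.56 + destination terminal 1290.53 + brokerage 445.28 + duty 7896.31 + delivery 1240.39 = 133318.04
Buyer's account: 0.00

Seller: CHF 133318.04; buyer: CHF 0.00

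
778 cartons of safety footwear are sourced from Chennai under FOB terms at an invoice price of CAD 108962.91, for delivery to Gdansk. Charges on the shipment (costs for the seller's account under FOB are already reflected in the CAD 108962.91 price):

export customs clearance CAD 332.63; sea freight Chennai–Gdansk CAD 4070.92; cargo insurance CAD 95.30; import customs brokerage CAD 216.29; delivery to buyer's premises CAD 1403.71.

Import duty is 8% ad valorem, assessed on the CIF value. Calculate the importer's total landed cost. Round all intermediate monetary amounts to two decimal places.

FOB: the seller bears costs until goods are on board at the origin port; the buyer bears freight, insurance and all costs thereafter.
Already in the invoice (seller's account under FOB): export clearance — exclude.
CIF value = FOB price + freight + insurance = 108962.91 + 4070.92 + 95.30 = 113129.13
Import duty = 113129.13 × 8% = 9050.33
Buyer bears: freight 4070.92 + insurance 95.30 + brokerage 216.29 + delivery 1403.71 + duty 9050.33 = 14836.55
Landed cost = invoice 108962.91 + 14836.55 = 123799.46

Total landed cost: CAD 123799.46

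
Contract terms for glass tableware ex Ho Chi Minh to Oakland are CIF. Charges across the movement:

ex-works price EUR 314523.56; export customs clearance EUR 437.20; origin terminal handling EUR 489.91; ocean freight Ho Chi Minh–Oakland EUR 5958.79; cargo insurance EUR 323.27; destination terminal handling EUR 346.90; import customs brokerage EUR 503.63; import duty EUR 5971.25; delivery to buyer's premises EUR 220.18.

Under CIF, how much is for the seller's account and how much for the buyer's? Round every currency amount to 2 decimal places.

CIF: the seller pays costs through ocean freight and marine insurance to the destination port.
Seller's account: goods 314523.56 + export clearance 437.20 + origin terminal 489.91 + freight 5958.79 + insurance 323.27 = 321732.73
Buyer's account: destination terminal 346.90 + brokerage 503.63 + duty 5971.25 + delivery 220.18 = 7041.96

Seller: EUR 321732.73; buyer: EUR 7041.96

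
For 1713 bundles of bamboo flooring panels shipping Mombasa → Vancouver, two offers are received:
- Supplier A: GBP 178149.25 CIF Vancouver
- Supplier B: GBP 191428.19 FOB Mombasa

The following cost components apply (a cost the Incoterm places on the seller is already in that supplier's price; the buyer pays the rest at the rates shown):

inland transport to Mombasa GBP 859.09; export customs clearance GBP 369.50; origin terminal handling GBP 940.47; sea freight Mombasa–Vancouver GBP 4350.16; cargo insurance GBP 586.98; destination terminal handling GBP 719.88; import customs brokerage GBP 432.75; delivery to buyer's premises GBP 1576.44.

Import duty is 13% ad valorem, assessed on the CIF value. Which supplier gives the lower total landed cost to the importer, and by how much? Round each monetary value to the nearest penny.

Supplier A (CIF):
The CIF price already equals the CIF value: 178149.25
Import duty = 178149.25 × 13% = 23159.40
Buyer bears (A): 719.88 + 432.75 + 1576.44 = 2729.07
Landed cost (A) = invoice 178149.25 + 2729.07 + duty 23159.40 = 204037.72
Supplier B (FOB):
CIF value = FOB price + freight + insurance = 191428.19 + 4350.16 + 586.98 = 196365.33
Import duty = 196365.33 × 13% = 25527.49
Buyer bears (B): 4350.16 + 586.98 + 719.88 + 432.75 + 1576.44 = 7666.21
Landed cost (B) = invoice 191428.19 + 7666.21 + duty 25527.49 = 224621.89
Difference = |204037.72 − 224621.89| = 20584.17

Supplier A is cheaper by GBP 20584.17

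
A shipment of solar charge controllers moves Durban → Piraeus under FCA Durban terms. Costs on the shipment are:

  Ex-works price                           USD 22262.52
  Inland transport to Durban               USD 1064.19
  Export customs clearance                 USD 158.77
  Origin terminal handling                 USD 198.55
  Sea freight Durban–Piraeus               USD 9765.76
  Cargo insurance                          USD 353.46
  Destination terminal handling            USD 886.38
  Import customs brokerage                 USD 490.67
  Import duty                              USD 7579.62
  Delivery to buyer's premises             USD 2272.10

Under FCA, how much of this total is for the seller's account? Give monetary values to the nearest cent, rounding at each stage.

Seller's account: USD 23485.48

FCA: the seller delivers export-cleared goods to the carrier; the buyer bears costs from that point.
Seller's account: goods 22262.52 + inland to port 1064.19 + export clearance 158.77 = 23485.48
Buyer's account: origin terminal 198.55 + freight 9765.76 + insurance 353.46 + destination terminal 886.38 + brokerage 490.67 + duty 7579.62 + delivery 2272.10 = 21546.54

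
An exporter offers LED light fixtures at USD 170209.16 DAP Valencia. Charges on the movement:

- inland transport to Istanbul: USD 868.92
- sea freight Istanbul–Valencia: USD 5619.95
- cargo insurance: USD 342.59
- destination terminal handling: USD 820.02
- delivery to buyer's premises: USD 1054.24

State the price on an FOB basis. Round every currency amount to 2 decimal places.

Not relevant to the conversion: inland to port — on the seller under both DAP and FOB; already in the DAP price and stays in the FOB price.
From DAP to FOB, the seller no longer bears: freight, insurance, destination terminal, delivery.
FOB price = 170209.16 − 5619.95 − 342.59 − 820.02 − 1054.24 = 162372.36

FOB price: USD 162372.36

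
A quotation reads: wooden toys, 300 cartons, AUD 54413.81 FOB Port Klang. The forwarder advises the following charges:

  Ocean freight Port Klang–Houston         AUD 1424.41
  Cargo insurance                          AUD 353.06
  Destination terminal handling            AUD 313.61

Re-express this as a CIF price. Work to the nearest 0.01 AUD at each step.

CIF price: AUD 56191.28

Not relevant to the conversion: destination terminal — on the buyer under both terms; not part of either seller's price.
From FOB to CIF, the seller additionally bears: freight, insurance.
CIF price = 54413.81 + 1424.41 + 353.06 = 56191.28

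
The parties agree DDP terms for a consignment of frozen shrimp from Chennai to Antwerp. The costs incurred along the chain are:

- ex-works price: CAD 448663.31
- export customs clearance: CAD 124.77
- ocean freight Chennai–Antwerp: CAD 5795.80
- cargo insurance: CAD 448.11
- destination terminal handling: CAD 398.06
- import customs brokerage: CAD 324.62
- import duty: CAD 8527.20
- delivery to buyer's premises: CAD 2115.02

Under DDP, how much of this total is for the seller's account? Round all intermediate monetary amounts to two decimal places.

DDP: the seller bears all costs including import duty.
Seller's account: goods 448663.31 + export clearance 124.77 + freight 5795.80 + insurance 448.11 + destination terminal 398.06 + brokerage 324.62 + duty 8527.20 + delivery 2115.02 = 466396.89
Buyer's account: 0.00

Seller's account: CAD 466396.89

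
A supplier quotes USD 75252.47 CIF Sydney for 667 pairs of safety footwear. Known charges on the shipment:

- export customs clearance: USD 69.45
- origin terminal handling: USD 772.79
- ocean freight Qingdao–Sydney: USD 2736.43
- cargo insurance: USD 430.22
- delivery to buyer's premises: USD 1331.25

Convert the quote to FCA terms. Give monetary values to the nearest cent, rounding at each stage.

FCA price: USD 71313.03

Not relevant to the conversion: export clearance — on the seller under both CIF and FCA; already in the CIF price and stays in the FCA price. delivery — on the buyer under both terms; not part of either seller's price.
From CIF to FCA, the seller no longer bears: origin terminal, freight, insurance.
FCA price = 75252.47 − 772.79 − 2736.43 − 430.22 = 71313.03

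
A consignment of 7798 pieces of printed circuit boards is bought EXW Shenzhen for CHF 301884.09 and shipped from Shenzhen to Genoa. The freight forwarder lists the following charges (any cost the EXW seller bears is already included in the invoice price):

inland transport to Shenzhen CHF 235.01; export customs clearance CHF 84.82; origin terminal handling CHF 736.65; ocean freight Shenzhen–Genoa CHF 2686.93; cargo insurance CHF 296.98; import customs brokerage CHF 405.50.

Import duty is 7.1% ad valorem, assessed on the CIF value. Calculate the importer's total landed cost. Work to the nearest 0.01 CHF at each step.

EXW: the seller makes goods available at their premises; the buyer bears all onward costs.
CIF value = EXW price + inland to port + export clearance + origin terminal + freight + insurance = 301884.09 + 235.01 + 84.82 + 736.65 + 2686.93 + 296.98 = 305924.48
Import duty = 305924.48 × 7.1% = 21720.64
Buyer bears: inland to port 235.01 + export clearance 84.82 + origin terminal 736.65 + freight 2686.93 + insurance 296.98 + brokerage 405.50 + duty 21720.64 = 26166.53
Landed cost = invoice 301884.09 + 26166.53 = 328050.62

Total landed cost: CHF 328050.62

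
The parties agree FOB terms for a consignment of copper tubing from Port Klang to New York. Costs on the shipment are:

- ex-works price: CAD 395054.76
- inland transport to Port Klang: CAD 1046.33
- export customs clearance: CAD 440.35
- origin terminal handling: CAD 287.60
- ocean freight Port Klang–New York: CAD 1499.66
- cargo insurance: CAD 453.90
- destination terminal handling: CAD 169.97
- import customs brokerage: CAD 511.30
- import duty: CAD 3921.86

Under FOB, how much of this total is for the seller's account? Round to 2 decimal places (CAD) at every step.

FOB: the seller bears costs until goods are on board at the origin port; the buyer bears freight, insurance and all costs thereafter.
Seller's account: goods 395054.76 + inland to port 1046.33 + export clearance 440.35 + origin terminal 287.60 = 396829.04
Buyer's account: freight 1499.66 + insurance 453.90 + destination terminal 169.97 + brokerage 511.30 + duty 3921.86 = 6556.69

Seller's account: CAD 396829.04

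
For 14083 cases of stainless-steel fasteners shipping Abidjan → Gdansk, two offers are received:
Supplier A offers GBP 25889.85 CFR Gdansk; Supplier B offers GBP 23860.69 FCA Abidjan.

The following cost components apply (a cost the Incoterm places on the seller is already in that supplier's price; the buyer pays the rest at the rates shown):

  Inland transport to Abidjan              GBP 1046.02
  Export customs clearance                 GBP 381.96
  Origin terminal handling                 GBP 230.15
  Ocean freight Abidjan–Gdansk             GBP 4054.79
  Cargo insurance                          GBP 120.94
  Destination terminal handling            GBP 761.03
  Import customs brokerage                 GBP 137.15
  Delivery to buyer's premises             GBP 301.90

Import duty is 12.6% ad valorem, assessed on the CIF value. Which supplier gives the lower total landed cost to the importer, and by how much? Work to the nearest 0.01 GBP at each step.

Supplier A (CFR):
CIF value = CFR price + insurance = 25889.85 + 120.94 = 26010.79
Import duty = 26010.79 × 12.6% = 3277.36
Buyer bears (A): 120.94 + 761.03 + 137.15 + 301.90 = 1321.02
Landed cost (A) = invoice 25889.85 + 1321.02 + duty 3277.36 = 30488.23
Supplier B (FCA):
CIF value = FCA price + origin terminal + freight + insurance = 23860.69 + 230.15 + 4054.79 + 120.94 = 28266.57
Import duty = 28266.57 × 12.6% = 3561.59
Buyer bears (B): 230.15 + 4054.79 + 120.94 + 761.03 + 137.15 + 301.90 = 5605.96
Landed cost (B) = invoice 23860.69 + 5605.96 + duty 3561.59 = 33028.24
Difference = |30488.23 − 33028.24| = 2540.01

Supplier A is cheaper by GBP 2540.01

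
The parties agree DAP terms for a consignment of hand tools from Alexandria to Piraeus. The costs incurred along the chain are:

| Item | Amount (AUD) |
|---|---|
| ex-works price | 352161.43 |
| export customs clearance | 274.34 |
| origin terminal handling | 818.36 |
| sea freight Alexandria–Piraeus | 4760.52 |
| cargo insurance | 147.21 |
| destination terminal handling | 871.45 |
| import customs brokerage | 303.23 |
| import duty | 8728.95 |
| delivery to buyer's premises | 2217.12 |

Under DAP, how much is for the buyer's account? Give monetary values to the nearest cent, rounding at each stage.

DAP: the seller bears all costs to the named destination except import duty and clearance.
Seller's account: goods 352161.43 + export clearance 274.34 + origin terminal 818.36 + freight 4760.52 + insurance 147.21 + destination terminal 871.45 + delivery 2217.12 = 361250.43
Buyer's account: brokerage 303.23 + duty 8728.95 = 9032.18

Buyer's account: AUD 9032.18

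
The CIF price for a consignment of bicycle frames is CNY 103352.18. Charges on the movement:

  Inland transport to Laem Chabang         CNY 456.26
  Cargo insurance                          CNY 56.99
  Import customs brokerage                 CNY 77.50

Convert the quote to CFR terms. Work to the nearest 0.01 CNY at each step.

Not relevant to the conversion: inland to port — on the seller under both CIF and CFR; already in the CIF price and stays in the CFR price. brokerage — on the buyer under both terms; not part of either seller's price.
From CIF to CFR, the seller no longer bears: insurance.
CFR price = 103352.18 − 56.99 = 103295.19

CFR price: CNY 103295.19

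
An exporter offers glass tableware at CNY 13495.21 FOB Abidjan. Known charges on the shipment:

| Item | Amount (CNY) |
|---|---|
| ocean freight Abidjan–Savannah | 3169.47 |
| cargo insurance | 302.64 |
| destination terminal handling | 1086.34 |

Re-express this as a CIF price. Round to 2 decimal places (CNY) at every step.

Not relevant to the conversion: destination terminal — on the buyer under both terms; not part of either seller's price.
From FOB to CIF, the seller additionally bears: freight, insurance.
CIF price = 13495.21 + 3169.47 + 302.64 = 16967.32

CIF price: CNY 16967.32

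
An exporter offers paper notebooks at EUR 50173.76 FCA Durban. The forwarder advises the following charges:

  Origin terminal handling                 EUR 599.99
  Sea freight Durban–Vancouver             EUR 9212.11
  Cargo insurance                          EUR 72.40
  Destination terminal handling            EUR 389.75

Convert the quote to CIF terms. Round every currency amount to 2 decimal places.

CIF price: EUR 60058.26

Not relevant to the conversion: destination terminal — on the buyer under both terms; not part of either seller's price.
From FCA to CIF, the seller additionally bears: origin terminal, freight, insurance.
CIF price = 50173.76 + 599.99 + 9212.11 + 72.40 = 60058.26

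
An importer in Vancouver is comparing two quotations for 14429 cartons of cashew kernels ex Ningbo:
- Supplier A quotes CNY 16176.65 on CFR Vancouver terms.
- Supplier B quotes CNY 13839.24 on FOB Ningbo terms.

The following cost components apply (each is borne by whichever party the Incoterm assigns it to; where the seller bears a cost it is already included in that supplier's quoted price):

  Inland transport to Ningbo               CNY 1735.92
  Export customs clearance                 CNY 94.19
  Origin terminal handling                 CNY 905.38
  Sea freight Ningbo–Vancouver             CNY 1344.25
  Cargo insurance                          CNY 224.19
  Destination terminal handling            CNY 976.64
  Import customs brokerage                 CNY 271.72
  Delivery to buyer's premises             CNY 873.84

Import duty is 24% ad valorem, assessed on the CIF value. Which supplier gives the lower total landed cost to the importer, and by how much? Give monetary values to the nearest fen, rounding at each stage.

Supplier B is cheaper by CNY 1231.52

Supplier A (CFR):
CIF value = CFR price + insurance = 16176.65 + 224.19 = 16400.84
Import duty = 16400.84 × 24% = 3936.20
Buyer bears (A): 224.19 + 976.64 + 271.72 + 873.84 = 2346.39
Landed cost (A) = invoice 16176.65 + 2346.39 + duty 3936.20 = 22459.24
Supplier B (FOB):
CIF value = FOB price + freight + insurance = 13839.24 + 1344.25 + 224.19 = 15407.68
Import duty = 15407.68 × 24% = 3697.84
Buyer bears (B): 1344.25 + 224.19 + 976.64 + 271.72 + 873.84 = 3690.64
Landed cost (B) = invoice 13839.24 + 3690.64 + duty 3697.84 = 21227.72
Difference = |22459.24 − 21227.72| = 1231.52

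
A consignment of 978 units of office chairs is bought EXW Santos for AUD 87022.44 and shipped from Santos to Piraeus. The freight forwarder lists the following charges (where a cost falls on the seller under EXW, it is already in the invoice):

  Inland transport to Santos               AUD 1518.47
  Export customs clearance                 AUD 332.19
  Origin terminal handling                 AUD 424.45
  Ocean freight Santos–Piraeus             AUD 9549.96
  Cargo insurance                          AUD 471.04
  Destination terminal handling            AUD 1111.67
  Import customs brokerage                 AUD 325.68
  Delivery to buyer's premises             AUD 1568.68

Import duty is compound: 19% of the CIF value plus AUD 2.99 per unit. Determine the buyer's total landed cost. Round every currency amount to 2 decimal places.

Total landed cost: AUD 124119.32

EXW: the seller makes goods available at their premises; the buyer bears all onward costs.
CIF value = EXW price + inland to port + export clearance + origin terminal + freight + insurance = 87022.44 + 1518.47 + 332.19 + 424.45 + 9549.96 + 471.04 = 99318.55
Ad valorem component: 99318.55 × 19% = 18870.52
Specific component: 978 × 2.99 = 2924.22
Import duty = 18870.52 + 2924.22 = 21794.74
Buyer bears: inland to port 1518.47 + export clearance 332.19 + origin terminal 424.45 + freight 9549.96 + insurance 471.04 + destination terminal 1111.67 + brokerage 325.68 + delivery 1568.68 + duty 21794.74 = 37096.88
Landed cost = invoice 87022.44 + 37096.88 = 124119.32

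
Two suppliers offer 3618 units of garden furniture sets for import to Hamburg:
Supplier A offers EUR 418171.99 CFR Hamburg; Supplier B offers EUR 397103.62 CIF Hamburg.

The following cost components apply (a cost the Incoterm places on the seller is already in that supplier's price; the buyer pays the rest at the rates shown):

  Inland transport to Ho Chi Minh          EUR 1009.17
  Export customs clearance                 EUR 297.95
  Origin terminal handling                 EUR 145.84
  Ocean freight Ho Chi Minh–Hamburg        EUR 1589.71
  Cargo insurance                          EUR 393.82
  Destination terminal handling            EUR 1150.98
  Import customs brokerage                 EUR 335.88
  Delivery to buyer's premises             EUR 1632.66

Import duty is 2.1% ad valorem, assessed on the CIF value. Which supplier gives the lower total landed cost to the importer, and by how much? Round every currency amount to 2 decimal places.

Supplier B is cheaper by EUR 21912.89

Supplier A (CFR):
CIF value = CFR price + insurance = 418171.99 + 393.82 = 418565.81
Import duty = 418565.81 × 2.1% = 8789.88
Buyer bears (A): 393.82 + 1150.98 + 335.88 + 1632.66 = 3513.34
Landed cost (A) = invoice 418171.99 + 3513.34 + duty 8789.88 = 430475.21
Supplier B (CIF):
The CIF price already equals the CIF value: 397103.62
Import duty = 397103.62 × 2.1% = 8339.18
Buyer bears (B): 1150.98 + 335.88 + 1632.66 = 3119.52
Landed cost (B) = invoice 397103.62 + 3119.52 + duty 8339.18 = 408562.32
Difference = |430475.21 − 408562.32| = 21912.89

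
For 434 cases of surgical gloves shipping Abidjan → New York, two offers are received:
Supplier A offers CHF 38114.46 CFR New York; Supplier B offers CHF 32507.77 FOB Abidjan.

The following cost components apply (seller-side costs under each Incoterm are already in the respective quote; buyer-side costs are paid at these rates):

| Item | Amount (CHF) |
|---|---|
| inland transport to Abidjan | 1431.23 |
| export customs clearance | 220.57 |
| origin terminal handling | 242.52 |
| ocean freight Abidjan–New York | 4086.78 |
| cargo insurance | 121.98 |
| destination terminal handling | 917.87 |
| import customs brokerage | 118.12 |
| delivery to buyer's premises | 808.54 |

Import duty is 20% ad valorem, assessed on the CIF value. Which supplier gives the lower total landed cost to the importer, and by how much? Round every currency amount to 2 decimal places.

Supplier B is cheaper by CHF 1823.89

Supplier A (CFR):
CIF value = CFR price + insurance = 38114.46 + 121.98 = 38236.44
Import duty = 38236.44 × 20% = 7647.29
Buyer bears (A): 121.98 + 917.87 + 118.12 + 808.54 = 1966.51
Landed cost (A) = invoice 38114.46 + 1966.51 + duty 7647.29 = 47728.26
Supplier B (FOB):
CIF value = FOB price + freight + insurance = 32507.77 + 4086.78 + 121.98 = 36716.53
Import duty = 36716.53 × 20% = 7343.31
Buyer bears (B): 4086.78 + 121.98 + 917.87 + 118.12 + 808.54 = 6053.29
Landed cost (B) = invoice 32507.77 + 6053.29 + duty 7343.31 = 45904.37
Difference = |47728.26 − 45904.37| = 1823.89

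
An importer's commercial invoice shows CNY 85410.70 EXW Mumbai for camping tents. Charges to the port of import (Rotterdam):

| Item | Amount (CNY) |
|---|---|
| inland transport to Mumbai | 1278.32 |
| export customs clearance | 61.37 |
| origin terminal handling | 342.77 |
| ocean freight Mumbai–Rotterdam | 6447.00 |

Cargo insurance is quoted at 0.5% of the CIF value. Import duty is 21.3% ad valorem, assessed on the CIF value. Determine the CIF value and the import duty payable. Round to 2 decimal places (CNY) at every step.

CIF value: CNY 94010.21; import duty: CNY 20024.17

Let C be the CIF value. C = EXW price + pre-shipment costs + freight + 0.5% × C
C − 0.5% × C = 85410.70 + 1278.32 + 61.37 + 342.77 + 6447.00
0.995 × C = 93540.16
C = 93540.16 / 0.995 = 94010.21
Insurance premium = 0.5% × 94010.21 = 470.05
Import duty = 94010.21 × 21.3% = 20024.17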